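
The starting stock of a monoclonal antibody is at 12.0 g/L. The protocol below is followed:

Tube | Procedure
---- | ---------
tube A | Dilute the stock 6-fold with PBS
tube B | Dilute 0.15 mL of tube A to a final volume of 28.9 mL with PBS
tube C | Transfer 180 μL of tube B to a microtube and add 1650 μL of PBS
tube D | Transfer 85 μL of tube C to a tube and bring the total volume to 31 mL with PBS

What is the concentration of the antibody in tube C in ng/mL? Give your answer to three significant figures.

Step 1: 6-fold → factor 6
Step 2: 0.15 mL brought to 28.9 mL → factor 28.9/0.15 = 192.67
Step 3: 180 μL + 1650 μL = 1830 μL total → factor 1830/180 = 10.167
Dilution factor through tube C = 6 × 192.67 × 10.167 = 11753
[tube C] = 12.0 g/L / 11753 = 0.001021 g/L = 1.02 × 10^3 ng/mL

1.02 × 10^3 ng/mL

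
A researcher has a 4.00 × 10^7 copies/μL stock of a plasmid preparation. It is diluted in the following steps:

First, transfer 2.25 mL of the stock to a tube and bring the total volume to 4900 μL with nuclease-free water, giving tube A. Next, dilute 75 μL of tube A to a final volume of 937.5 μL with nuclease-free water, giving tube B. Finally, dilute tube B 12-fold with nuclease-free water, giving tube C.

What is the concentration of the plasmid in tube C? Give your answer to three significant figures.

Step 1: 2.25 mL brought to 4900 μL → factor 4.9/2.25 = 2.1778
Step 2: 75 μL brought to 937.5 μL → factor 937.5/75 = 12.5
Step 3: 12-fold → factor 12
Overall dilution factor = 2.1778 × 12.5 × 12 = 326.67
Final = 4.00 × 10^7 copies/μL / 326.67 = 1.22 × 10^5 copies/μL

1.22 × 10^5 copies/μL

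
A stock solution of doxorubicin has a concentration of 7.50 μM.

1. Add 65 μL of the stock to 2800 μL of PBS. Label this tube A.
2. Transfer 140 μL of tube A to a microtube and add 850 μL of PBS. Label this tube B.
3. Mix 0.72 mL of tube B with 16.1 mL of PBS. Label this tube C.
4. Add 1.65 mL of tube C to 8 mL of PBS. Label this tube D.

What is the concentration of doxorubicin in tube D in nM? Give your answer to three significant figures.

0.176 nM

Step 1: 65 μL + 2800 μL = 2865 μL total → factor 2865/65 = 44.077
Step 2: 140 μL + 850 μL = 990 μL total → factor 990/140 = 7.0714
Step 3: 0.72 mL + 16.1 mL = 16.82 mL total → factor 16.82/0.72 = 23.361
Step 4: 1.65 mL + 8 mL = 9.65 mL total → factor 9.65/1.65 = 5.8485
Overall dilution factor = 44.077 × 7.0714 × 23.361 × 5.8485 = 42585
Final = 7.50 μM / 42585 = 0.0001761 μM = 0.176 nM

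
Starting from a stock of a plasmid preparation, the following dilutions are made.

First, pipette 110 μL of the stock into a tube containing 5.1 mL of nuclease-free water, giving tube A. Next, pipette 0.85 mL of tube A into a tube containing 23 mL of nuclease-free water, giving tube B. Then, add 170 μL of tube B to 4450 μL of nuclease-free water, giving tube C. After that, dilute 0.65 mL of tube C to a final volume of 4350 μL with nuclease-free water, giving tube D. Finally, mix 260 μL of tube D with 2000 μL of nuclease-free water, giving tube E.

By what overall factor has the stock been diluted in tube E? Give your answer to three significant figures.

Step 1: 110 μL + 5.1 mL = 5210 μL total → factor 5210/110 = 47.364
Step 2: 0.85 mL + 23 mL = 23.85 mL total → factor 23.85/0.85 = 28.059
Step 3: 170 μL + 4450 μL = 4620 μL total → factor 4620/170 = 27.176
Step 4: 0.65 mL brought to 4350 μL → factor 4.35/0.65 = 6.6923
Step 5: 260 μL + 2000 μL = 2260 μL total → factor 2260/260 = 8.6923
Overall dilution factor = 47.364 × 28.059 × 27.176 × 6.6923 × 8.6923 = 2.101 × 10^6

2.10 × 10^6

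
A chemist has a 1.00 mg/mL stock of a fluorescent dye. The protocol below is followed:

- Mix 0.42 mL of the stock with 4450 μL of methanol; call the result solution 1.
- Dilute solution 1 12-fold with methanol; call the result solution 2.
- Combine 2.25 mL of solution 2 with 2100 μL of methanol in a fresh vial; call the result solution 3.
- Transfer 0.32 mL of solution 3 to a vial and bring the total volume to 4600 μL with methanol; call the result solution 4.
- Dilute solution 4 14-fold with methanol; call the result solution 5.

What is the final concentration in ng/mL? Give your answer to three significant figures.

18.5 ng/mL

Step 1: 0.42 mL + 4450 μL = 4.87 mL total → factor 4.87/0.42 = 11.595
Step 2: 12-fold → factor 12
Step 3: 2.25 mL + 2100 μL = 4.35 mL total → factor 4.35/2.25 = 1.9333
Step 4: 0.32 mL brought to 4600 μL → factor 4.6/0.32 = 14.375
Step 5: 14-fold → factor 14
Overall dilution factor = 11.595 × 12 × 1.9333 × 14.375 × 14 = 54138
Final = 1.00 mg/mL / 54138 = 1.847 × 10^-5 mg/mL = 18.5 ng/mL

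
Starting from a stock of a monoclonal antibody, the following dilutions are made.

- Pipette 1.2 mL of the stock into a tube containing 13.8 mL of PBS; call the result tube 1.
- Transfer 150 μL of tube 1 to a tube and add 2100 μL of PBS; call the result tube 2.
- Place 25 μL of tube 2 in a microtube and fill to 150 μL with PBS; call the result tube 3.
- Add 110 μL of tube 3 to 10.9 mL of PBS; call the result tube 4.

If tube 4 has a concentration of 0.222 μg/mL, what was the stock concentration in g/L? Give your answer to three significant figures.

Step 1: 1.2 mL + 13.8 mL = 15 mL total → factor 15/1.2 = 12.5
Step 2: 150 μL + 2100 μL = 2250 μL total → factor 2250/150 = 15
Step 3: 25 μL brought to 150 μL → factor 150/25 = 6
Step 4: 110 μL + 10.9 mL = 11010 μL total → factor 11010/110 = 100.09
Overall dilution factor = 12.5 × 15 × 6 × 100.09 = 1.126 × 10^5
Stock = 0.222 μg/mL × 1.126 × 10^5 = 2.500 × 10^4 μg/mL = 25.0 g/L

25.0 g/L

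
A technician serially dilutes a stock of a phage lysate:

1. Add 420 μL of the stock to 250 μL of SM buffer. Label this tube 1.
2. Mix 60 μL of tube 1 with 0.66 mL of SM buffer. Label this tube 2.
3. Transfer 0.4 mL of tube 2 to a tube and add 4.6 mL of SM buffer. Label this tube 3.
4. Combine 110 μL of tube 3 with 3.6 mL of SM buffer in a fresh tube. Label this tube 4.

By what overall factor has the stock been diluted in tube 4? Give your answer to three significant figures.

Step 1: 420 μL + 250 μL = 670 μL total → factor 670/420 = 1.5952
Step 2: 60 μL + 0.66 mL = 720 μL total → factor 720/60 = 12
Step 3: 0.4 mL + 4.6 mL = 5 mL total → factor 5/0.4 = 12.5
Step 4: 110 μL + 3.6 mL = 3710 μL total → factor 3710/110 = 33.727
Overall dilution factor = 1.5952 × 12 × 12.5 × 33.727 = 8070.5

8.07 × 10^3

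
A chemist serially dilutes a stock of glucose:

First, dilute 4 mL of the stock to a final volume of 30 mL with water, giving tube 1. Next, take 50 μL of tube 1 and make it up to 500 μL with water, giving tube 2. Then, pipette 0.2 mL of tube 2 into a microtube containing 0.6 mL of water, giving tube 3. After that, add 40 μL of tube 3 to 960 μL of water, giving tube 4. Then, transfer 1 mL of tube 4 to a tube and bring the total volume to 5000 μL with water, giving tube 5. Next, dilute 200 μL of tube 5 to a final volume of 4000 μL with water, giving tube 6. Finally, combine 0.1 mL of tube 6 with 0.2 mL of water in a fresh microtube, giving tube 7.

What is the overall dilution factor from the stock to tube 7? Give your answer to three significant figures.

2.25 × 10^6

Step 1: 4 mL brought to 30 mL → factor 30/4 = 7.5
Step 2: 50 μL brought to 500 μL → factor 500/50 = 10
Step 3: 0.2 mL + 0.6 mL = 0.8 mL total → factor 0.8/0.2 = 4
Step 4: 40 μL + 960 μL = 1000 μL total → factor 1000/40 = 25
Step 5: 1 mL brought to 5000 μL → factor 5/1 = 5
Step 6: 200 μL brought to 4000 μL → factor 4000/200 = 20
Step 7: 0.1 mL + 0.2 mL = 0.3 mL total → factor 0.3/0.1 = 3
Overall dilution factor = 7.5 × 10 × 4 × 25 × 5 × 20 × 3 = 2.25 × 10^6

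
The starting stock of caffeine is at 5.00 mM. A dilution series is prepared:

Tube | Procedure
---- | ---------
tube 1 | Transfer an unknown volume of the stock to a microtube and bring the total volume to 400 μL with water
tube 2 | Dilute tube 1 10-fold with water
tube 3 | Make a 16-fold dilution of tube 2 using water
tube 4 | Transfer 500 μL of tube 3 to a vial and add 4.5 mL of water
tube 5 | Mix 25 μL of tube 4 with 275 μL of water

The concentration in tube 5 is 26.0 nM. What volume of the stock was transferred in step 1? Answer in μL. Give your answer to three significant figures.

Step 1: v brought to 400 μL → factor = 400 μL/v
Step 2: 10-fold → factor 10
Step 3: 16-fold → factor 16
Step 4: 500 μL + 4.5 mL = 5000 μL total → factor 5000/500 = 10
Step 5: 25 μL + 275 μL = 300 μL total → factor 300/25 = 12
Product of known-step factors = 19200
Overall factor = 5.00 mM / (26.0 nM) = 1.9231 × 10^5
Step-1 factor = 1.9231 × 10^5 / 19200 = 10.016
v = 400 μL / 10.016 = 39.9 μL

39.9 μL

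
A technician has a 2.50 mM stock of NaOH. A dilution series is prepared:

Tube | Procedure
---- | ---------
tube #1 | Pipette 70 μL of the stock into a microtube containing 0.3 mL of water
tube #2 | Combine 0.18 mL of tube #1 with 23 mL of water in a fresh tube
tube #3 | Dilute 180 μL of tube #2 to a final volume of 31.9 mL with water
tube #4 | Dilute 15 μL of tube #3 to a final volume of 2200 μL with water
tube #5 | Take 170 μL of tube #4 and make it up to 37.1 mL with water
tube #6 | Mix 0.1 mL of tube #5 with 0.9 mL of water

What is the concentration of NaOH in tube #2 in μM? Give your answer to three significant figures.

Step 1: 70 μL + 0.3 mL = 370 μL total → factor 370/70 = 5.2857
Step 2: 0.18 mL + 23 mL = 23.18 mL total → factor 23.18/0.18 = 128.78
Dilution factor through tube #2 = 5.2857 × 128.78 = 680.68
[tube #2] = 2.50 mM / 680.68 = 0.003673 mM = 3.67 μM

3.67 μM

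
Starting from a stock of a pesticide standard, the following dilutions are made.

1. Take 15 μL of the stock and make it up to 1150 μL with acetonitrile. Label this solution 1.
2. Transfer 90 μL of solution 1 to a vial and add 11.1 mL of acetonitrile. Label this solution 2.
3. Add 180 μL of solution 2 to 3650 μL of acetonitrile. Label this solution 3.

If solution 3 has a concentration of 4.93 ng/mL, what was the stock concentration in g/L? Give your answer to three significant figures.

1.00 g/L

Step 1: 15 μL brought to 1150 μL → factor 1150/15 = 76.667
Step 2: 90 μL + 11.1 mL = 11190 μL total → factor 11190/90 = 124.33
Step 3: 180 μL + 3650 μL = 3830 μL total → factor 3830/180 = 21.278
Overall dilution factor = 76.667 × 124.33 × 21.278 = 2.0282 × 10^5
Stock = 4.93 ng/mL × 2.0282 × 10^5 = 9.999 × 10^5 ng/mL = 1.00 g/L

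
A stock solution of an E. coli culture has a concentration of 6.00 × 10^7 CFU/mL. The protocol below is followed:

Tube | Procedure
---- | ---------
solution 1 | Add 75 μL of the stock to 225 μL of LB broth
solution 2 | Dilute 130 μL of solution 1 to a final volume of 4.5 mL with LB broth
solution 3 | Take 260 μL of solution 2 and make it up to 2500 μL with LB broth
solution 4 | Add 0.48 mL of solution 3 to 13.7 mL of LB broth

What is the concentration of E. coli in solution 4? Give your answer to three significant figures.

Step 1: 75 μL + 225 μL = 300 μL total → factor 300/75 = 4
Step 2: 130 μL brought to 4.5 mL → factor 4500/130 = 34.615
Step 3: 260 μL brought to 2500 μL → factor 2500/260 = 9.6154
Step 4: 0.48 mL + 13.7 mL = 14.18 mL total → factor 14.18/0.48 = 29.542
Overall dilution factor = 4 × 34.615 × 9.6154 × 29.542 = 39331
Final = 6.00 × 10^7 CFU/mL / 39331 = 1.53 × 10^3 CFU/mL

1.53 × 10^3 CFU/mL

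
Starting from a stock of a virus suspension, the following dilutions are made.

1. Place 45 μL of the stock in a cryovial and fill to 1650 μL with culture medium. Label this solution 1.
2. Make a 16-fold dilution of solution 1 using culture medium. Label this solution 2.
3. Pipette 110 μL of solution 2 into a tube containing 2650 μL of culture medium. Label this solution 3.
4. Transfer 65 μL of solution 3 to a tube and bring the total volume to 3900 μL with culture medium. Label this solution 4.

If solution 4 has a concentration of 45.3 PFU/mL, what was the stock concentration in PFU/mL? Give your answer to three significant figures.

Step 1: 45 μL brought to 1650 μL → factor 1650/45 = 36.667
Step 2: 16-fold → factor 16
Step 3: 110 μL + 2650 μL = 2760 μL total → factor 2760/110 = 25.091
Step 4: 65 μL brought to 3900 μL → factor 3900/65 = 60
Overall dilution factor = 36.667 × 16 × 25.091 × 60 = 8.832 × 10^5
Stock = 45.3 PFU/mL × 8.832 × 10^5 = 4.00 × 10^7 PFU/mL

4.00 × 10^7 PFU/mL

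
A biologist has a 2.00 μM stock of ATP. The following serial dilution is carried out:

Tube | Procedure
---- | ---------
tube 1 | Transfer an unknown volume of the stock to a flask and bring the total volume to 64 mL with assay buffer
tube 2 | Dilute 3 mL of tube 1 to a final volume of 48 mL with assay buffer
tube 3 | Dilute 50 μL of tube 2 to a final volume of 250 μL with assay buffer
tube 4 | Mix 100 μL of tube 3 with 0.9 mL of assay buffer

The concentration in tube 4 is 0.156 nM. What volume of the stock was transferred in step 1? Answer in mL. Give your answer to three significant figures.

3.99 mL

Step 1: v brought to 64 mL → factor = 64 mL/v
Step 2: 3 mL brought to 48 mL → factor 48/3 = 16
Step 3: 50 μL brought to 250 μL → factor 250/50 = 5
Step 4: 100 μL + 0.9 mL = 1000 μL total → factor 1000/100 = 10
Product of known-step factors = 800
Overall factor = 2.00 μM / (0.156 nM) = 12821
Step-1 factor = 12821 / 800 = 16.026
v = 64 mL / 16.026 = 3.99 mL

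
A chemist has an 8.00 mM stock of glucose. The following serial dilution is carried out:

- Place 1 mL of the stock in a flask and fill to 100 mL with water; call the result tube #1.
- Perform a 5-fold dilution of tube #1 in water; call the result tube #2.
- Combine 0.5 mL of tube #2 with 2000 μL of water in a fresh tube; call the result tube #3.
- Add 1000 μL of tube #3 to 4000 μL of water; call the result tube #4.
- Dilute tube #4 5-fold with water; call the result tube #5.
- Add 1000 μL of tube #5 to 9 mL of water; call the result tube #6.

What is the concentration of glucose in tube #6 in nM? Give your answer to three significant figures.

Step 1: 1 mL brought to 100 mL → factor 100/1 = 100
Step 2: 5-fold → factor 5
Step 3: 0.5 mL + 2000 μL = 2.5 mL total → factor 2.5/0.5 = 5
Step 4: 1000 μL + 4000 μL = 5000 μL total → factor 5000/1000 = 5
Step 5: 5-fold → factor 5
Step 6: 1000 μL + 9 mL = 10000 μL total → factor 10000/1000 = 10
Overall dilution factor = 100 × 5 × 5 × 5 × 5 × 10 = 6.25 × 10^5
Final = 8.00 mM / 6.25 × 10^5 = 1.280 × 10^-5 mM = 12.8 nM

12.8 nM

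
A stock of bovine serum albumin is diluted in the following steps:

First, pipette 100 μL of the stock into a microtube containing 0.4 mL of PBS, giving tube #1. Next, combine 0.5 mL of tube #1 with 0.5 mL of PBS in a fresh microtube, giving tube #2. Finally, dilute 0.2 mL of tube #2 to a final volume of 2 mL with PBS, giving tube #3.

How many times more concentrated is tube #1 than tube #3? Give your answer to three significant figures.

20.0

Step 1: 100 μL + 0.4 mL = 500 μL total → factor 500/100 = 5
Step 2: 0.5 mL + 0.5 mL = 1 mL total → factor 1/0.5 = 2
Step 3: 0.2 mL brought to 2 mL → factor 2/0.2 = 10
Dilution factor to tube #1 = 5; to tube #3 = 100
[tube #1]/[tube #3] = (factor to tube #3)/(factor to tube #1) = 100/5 = 20.0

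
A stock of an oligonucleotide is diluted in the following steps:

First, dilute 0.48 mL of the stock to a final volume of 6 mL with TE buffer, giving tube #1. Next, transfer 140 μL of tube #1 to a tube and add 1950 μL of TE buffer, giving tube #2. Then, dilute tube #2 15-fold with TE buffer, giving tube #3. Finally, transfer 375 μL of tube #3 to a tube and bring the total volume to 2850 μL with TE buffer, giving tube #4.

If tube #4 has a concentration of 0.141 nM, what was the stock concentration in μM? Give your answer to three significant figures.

Step 1: 0.48 mL brought to 6 mL → factor 6/0.48 = 12.5
Step 2: 140 μL + 1950 μL = 2090 μL total → factor 2090/140 = 14.929
Step 3: 15-fold → factor 15
Step 4: 375 μL brought to 2850 μL → factor 2850/375 = 7.6
Overall dilution factor = 12.5 × 14.929 × 15 × 7.6 = 21273
Stock = 0.141 nM × 21273 = 3000 nM = 3.00 μM

3.00 μM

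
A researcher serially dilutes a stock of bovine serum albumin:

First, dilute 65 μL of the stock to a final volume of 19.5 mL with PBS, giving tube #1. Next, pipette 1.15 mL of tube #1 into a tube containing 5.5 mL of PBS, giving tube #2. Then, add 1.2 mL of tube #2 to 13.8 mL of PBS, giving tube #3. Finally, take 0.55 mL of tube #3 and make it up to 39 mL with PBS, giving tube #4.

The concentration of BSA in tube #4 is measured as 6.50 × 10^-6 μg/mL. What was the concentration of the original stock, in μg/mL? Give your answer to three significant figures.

9.99 μg/mL

Step 1: 65 μL brought to 19.5 mL → factor 19500/65 = 300
Step 2: 1.15 mL + 5.5 mL = 6.65 mL total → factor 6.65/1.15 = 5.7826
Step 3: 1.2 mL + 13.8 mL = 15 mL total → factor 15/1.2 = 12.5
Step 4: 0.55 mL brought to 39 mL → factor 39/0.55 = 70.909
Overall dilution factor = 300 × 5.7826 × 12.5 × 70.909 = 1.5376 × 10^6
Stock = 6.50 × 10^-6 μg/mL × 1.5376 × 10^6 = 9.99 μg/mL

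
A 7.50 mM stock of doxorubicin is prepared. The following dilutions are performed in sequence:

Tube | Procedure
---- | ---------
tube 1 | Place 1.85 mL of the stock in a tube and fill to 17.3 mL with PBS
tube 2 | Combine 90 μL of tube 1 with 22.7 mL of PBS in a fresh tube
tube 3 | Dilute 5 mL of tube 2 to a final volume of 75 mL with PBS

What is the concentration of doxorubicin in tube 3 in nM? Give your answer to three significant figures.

211 nM

Step 1: 1.85 mL brought to 17.3 mL → factor 17.3/1.85 = 9.3514
Step 2: 90 μL + 22.7 mL = 22790 μL total → factor 22790/90 = 253.22
Step 3: 5 mL brought to 75 mL → factor 75/5 = 15
Overall dilution factor = 9.3514 × 253.22 × 15 = 35520
Final = 7.50 mM / 35520 = 0.0002112 mM = 211 nM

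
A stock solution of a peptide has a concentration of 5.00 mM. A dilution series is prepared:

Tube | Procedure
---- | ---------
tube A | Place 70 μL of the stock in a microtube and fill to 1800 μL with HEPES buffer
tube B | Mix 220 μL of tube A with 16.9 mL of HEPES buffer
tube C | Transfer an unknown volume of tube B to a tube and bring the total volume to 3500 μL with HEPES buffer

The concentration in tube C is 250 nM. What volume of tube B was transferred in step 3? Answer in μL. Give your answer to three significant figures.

350 μL

Step 1: 70 μL brought to 1800 μL → factor 1800/70 = 25.714
Step 2: 220 μL + 16.9 mL = 17120 μL total → factor 17120/220 = 77.818
Step 3: v brought to 3500 μL → factor = 3500 μL/v
Product of known-step factors = 2001
Overall factor = 5.00 mM / (250 nM) = 20000
Step-3 factor = 20000 / 2001 = 9.9948
v = 3500 μL / 9.9948 = 350 μL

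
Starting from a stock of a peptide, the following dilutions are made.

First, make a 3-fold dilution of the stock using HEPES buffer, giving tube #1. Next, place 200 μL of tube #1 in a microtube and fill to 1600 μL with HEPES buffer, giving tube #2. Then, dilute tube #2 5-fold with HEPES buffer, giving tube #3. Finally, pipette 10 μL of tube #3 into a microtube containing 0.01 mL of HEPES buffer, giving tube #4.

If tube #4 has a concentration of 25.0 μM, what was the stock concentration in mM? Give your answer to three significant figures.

Step 1: 3-fold → factor 3
Step 2: 200 μL brought to 1600 μL → factor 1600/200 = 8
Step 3: 5-fold → factor 5
Step 4: 10 μL + 0.01 mL = 20 μL total → factor 20/10 = 2
Overall dilution factor = 3 × 8 × 5 × 2 = 240
Stock = 25.0 μM × 240 = 6000 μM = 6.00 mM

6.00 mM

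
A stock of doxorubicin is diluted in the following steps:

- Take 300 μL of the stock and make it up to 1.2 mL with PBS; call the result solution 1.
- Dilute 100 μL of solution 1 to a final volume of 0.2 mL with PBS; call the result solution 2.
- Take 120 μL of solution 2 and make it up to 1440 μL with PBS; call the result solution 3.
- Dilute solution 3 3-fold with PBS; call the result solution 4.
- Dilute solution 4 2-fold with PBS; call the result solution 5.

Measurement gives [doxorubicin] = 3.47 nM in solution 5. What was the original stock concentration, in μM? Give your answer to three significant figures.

2.00 μM

Step 1: 300 μL brought to 1.2 mL → factor 1200/300 = 4
Step 2: 100 μL brought to 0.2 mL → factor 200/100 = 2
Step 3: 120 μL brought to 1440 μL → factor 1440/120 = 12
Step 4: 3-fold → factor 3
Step 5: 2-fold → factor 2
Overall dilution factor = 4 × 2 × 12 × 3 × 2 = 576
Stock = 3.47 nM × 576 = 1999 nM = 2.00 μM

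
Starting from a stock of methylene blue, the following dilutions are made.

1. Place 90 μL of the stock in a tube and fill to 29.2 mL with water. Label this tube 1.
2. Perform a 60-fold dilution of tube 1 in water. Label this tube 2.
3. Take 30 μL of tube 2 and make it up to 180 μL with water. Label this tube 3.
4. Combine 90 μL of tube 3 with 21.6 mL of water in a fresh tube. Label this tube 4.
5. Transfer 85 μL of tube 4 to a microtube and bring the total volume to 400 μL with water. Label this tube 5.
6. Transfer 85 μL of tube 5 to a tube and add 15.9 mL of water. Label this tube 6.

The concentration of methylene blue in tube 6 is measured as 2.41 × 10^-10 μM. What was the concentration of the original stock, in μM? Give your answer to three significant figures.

Step 1: 90 μL brought to 29.2 mL → factor 29200/90 = 324.44
Step 2: 60-fold → factor 60
Step 3: 30 μL brought to 180 μL → factor 180/30 = 6
Step 4: 90 μL + 21.6 mL = 21690 μL total → factor 21690/90 = 241
Step 5: 85 μL brought to 400 μL → factor 400/85 = 4.7059
Step 6: 85 μL + 15.9 mL = 15985 μL total → factor 15985/85 = 188.06
Overall dilution factor = 324.44 × 60 × 6 × 241 × 4.7059 × 188.06 = 2.4911 × 10^10
Stock = 2.41 × 10^-10 μM × 2.4911 × 10^10 = 6.00 μM

6.00 μM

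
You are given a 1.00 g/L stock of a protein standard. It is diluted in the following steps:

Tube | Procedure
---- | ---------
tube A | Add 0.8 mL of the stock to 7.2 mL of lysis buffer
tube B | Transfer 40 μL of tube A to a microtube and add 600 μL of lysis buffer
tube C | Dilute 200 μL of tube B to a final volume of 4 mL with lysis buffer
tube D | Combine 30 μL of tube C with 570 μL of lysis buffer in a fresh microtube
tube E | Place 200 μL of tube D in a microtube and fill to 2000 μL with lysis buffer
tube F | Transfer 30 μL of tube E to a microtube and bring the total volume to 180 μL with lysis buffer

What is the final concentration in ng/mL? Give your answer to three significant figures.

Step 1: 0.8 mL + 7.2 mL = 8 mL total → factor 8/0.8 = 10
Step 2: 40 μL + 600 μL = 640 μL total → factor 640/40 = 16
Step 3: 200 μL brought to 4 mL → factor 4000/200 = 20
Step 4: 30 μL + 570 μL = 600 μL total → factor 600/30 = 20
Step 5: 200 μL brought to 2000 μL → factor 2000/200 = 10
Step 6: 30 μL brought to 180 μL → factor 180/30 = 6
Overall dilution factor = 10 × 16 × 20 × 20 × 10 × 6 = 3.84 × 10^6
Final = 1.00 g/L / 3.84 × 10^6 = 2.604 × 10^-7 g/L = 0.260 ng/mL

0.260 ng/mL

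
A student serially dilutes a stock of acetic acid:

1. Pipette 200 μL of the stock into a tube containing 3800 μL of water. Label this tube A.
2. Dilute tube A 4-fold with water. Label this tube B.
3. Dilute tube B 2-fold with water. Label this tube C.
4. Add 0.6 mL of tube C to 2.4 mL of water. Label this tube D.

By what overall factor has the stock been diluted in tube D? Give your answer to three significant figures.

Step 1: 200 μL + 3800 μL = 4000 μL total → factor 4000/200 = 20
Step 2: 4-fold → factor 4
Step 3: 2-fold → factor 2
Step 4: 0.6 mL + 2.4 mL = 3 mL total → factor 3/0.6 = 5
Overall dilution factor = 20 × 4 × 2 × 5 = 800

800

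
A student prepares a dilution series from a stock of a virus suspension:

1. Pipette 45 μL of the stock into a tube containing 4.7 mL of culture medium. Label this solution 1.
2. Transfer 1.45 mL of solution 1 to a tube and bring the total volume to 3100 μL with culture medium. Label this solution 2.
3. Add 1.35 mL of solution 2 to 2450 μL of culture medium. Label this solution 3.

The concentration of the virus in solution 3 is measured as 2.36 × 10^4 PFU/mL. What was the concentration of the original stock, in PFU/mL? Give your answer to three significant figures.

Step 1: 45 μL + 4.7 mL = 4745 μL total → factor 4745/45 = 105.44
Step 2: 1.45 mL brought to 3100 μL → factor 3.1/1.45 = 2.1379
Step 3: 1.35 mL + 2450 μL = 3.8 mL total → factor 3.8/1.35 = 2.8148
Overall dilution factor = 105.44 × 2.1379 × 2.8148 = 634.55
Stock = 2.36 × 10^4 PFU/mL × 634.55 = 1.50 × 10^7 PFU/mL

1.50 × 10^7 PFU/mL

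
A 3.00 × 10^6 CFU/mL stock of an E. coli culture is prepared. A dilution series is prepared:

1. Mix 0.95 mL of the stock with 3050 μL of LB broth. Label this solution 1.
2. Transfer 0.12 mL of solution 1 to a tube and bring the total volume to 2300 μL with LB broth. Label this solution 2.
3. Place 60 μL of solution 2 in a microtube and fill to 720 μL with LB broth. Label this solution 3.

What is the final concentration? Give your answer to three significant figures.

3.10 × 10^3 CFU/mL

Step 1: 0.95 mL + 3050 μL = 4 mL total → factor 4/0.95 = 4.2105
Step 2: 0.12 mL brought to 2300 μL → factor 2.3/0.12 = 19.167
Step 3: 60 μL brought to 720 μL → factor 720/60 = 12
Overall dilution factor = 4.2105 × 19.167 × 12 = 968.42
Final = 3.00 × 10^6 CFU/mL / 968.42 = 3.10 × 10^3 CFU/mL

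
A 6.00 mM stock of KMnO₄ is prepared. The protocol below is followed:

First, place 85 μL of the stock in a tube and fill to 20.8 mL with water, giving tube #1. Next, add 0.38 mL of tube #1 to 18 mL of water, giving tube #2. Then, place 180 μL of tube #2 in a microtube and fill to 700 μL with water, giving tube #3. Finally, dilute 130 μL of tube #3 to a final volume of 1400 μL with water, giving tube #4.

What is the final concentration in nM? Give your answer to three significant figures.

12.1 nM

Step 1: 85 μL brought to 20.8 mL → factor 20800/85 = 244.71
Step 2: 0.38 mL + 18 mL = 18.38 mL total → factor 18.38/0.38 = 48.368
Step 3: 180 μL brought to 700 μL → factor 700/180 = 3.8889
Step 4: 130 μL brought to 1400 μL → factor 1400/130 = 10.769
Overall dilution factor = 244.71 × 48.368 × 3.8889 × 10.769 = 4.957 × 10^5
Final = 6.00 mM / 4.957 × 10^5 = 1.210 × 10^-5 mM = 12.1 nM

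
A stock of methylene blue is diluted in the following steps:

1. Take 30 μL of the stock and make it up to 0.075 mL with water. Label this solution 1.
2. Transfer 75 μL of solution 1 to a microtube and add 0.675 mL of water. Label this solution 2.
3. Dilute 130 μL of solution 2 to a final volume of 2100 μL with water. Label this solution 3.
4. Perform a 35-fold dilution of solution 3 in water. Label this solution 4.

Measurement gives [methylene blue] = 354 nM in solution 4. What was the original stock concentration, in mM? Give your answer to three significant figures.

Step 1: 30 μL brought to 0.075 mL → factor 75/30 = 2.5
Step 2: 75 μL + 0.675 mL = 750 μL total → factor 750/75 = 10
Step 3: 130 μL brought to 2100 μL → factor 2100/130 = 16.154
Step 4: 35-fold → factor 35
Overall dilution factor = 2.5 × 10 × 16.154 × 35 = 14135
Stock = 354 nM × 14135 = 5.004 × 10^6 nM = 5.00 mM

5.00 mM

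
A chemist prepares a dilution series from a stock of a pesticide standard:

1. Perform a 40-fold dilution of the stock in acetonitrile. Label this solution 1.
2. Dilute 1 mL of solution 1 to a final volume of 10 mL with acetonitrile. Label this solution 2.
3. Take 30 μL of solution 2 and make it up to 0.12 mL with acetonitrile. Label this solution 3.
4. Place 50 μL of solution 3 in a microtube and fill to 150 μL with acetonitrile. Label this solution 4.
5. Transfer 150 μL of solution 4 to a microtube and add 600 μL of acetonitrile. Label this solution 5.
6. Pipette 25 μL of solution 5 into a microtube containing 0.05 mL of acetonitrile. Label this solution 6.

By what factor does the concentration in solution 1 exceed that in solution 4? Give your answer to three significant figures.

120

Step 1: 40-fold → factor 40
Step 2: 1 mL brought to 10 mL → factor 10/1 = 10
Step 3: 30 μL brought to 0.12 mL → factor 120/30 = 4
Step 4: 50 μL brought to 150 μL → factor 150/50 = 3
Dilution factor to solution 1 = 40; to solution 4 = 4800
[solution 1]/[solution 4] = (factor to solution 4)/(factor to solution 1) = 4800/40 = 120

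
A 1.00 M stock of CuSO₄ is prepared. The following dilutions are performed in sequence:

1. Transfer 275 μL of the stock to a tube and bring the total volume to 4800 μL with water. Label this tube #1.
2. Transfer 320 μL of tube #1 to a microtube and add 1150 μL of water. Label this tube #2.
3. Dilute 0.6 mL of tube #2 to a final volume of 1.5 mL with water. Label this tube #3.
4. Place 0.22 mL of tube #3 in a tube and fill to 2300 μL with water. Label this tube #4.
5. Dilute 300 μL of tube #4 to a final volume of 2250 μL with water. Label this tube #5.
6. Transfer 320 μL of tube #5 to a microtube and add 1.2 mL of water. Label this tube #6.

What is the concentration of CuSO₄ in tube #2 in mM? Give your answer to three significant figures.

Step 1: 275 μL brought to 4800 μL → factor 4800/275 = 17.455
Step 2: 320 μL + 1150 μL = 1470 μL total → factor 1470/320 = 4.5938
Dilution factor through tube #2 = 17.455 × 4.5938 = 80.182
[tube #2] = 1.00 M / 80.182 = 0.01247 M = 12.5 mM

12.5 mM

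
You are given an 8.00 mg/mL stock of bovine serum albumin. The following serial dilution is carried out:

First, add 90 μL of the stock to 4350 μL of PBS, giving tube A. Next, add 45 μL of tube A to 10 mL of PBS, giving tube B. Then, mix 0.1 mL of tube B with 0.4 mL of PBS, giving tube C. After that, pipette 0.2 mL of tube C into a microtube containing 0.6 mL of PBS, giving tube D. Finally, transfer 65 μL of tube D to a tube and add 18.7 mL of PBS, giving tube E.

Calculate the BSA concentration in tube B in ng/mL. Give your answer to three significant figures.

726 ng/mL

Step 1: 90 μL + 4350 μL = 4440 μL total → factor 4440/90 = 49.333
Step 2: 45 μL + 10 mL = 10045 μL total → factor 10045/45 = 223.22
Dilution factor through tube B = 49.333 × 223.22 = 11012
[tube B] = 8.00 mg/mL / 11012 = 0.0007265 mg/mL = 726 ng/mL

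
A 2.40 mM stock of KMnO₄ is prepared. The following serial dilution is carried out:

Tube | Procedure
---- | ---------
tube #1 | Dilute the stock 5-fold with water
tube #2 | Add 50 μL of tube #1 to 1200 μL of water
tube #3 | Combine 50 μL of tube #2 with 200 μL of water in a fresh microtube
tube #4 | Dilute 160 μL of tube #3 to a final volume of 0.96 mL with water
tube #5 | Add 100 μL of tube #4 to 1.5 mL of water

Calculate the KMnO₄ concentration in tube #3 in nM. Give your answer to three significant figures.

3.84 × 10^3 nM

Step 1: 5-fold → factor 5
Step 2: 50 μL + 1200 μL = 1250 μL total → factor 1250/50 = 25
Step 3: 50 μL + 200 μL = 250 μL total → factor 250/50 = 5
Dilution factor through tube #3 = 5 × 25 × 5 = 625
[tube #3] = 2.40 mM / 625 = 0.003840 mM = 3.84 × 10^3 nM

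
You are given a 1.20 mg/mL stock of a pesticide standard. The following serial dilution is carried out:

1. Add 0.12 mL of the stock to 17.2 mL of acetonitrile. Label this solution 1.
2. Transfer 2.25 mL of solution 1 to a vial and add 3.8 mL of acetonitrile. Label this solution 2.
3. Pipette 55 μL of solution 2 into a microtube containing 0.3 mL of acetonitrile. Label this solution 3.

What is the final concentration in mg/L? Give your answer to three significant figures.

0.479 mg/L

Step 1: 0.12 mL + 17.2 mL = 17.32 mL total → factor 17.32/0.12 = 144.33
Step 2: 2.25 mL + 3.8 mL = 6.05 mL total → factor 6.05/2.25 = 2.6889
Step 3: 55 μL + 0.3 mL = 355 μL total → factor 355/55 = 6.4545
Overall dilution factor = 144.33 × 2.6889 × 6.4545 = 2505
Final = 1.20 mg/mL / 2505 = 0.0004790 mg/mL = 0.479 mg/L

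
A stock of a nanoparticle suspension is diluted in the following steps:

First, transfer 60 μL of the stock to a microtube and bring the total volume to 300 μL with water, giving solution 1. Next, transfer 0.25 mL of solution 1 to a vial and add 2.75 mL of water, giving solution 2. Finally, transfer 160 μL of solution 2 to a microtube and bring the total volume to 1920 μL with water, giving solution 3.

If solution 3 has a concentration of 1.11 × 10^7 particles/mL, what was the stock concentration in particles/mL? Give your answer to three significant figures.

Step 1: 60 μL brought to 300 μL → factor 300/60 = 5
Step 2: 0.25 mL + 2.75 mL = 3 mL total → factor 3/0.25 = 12
Step 3: 160 μL brought to 1920 μL → factor 1920/160 = 12
Overall dilution factor = 5 × 12 × 12 = 720
Stock = 1.11 × 10^7 particles/mL × 720 = 7.99 × 10^9 particles/mL

7.99 × 10^9 particles/mL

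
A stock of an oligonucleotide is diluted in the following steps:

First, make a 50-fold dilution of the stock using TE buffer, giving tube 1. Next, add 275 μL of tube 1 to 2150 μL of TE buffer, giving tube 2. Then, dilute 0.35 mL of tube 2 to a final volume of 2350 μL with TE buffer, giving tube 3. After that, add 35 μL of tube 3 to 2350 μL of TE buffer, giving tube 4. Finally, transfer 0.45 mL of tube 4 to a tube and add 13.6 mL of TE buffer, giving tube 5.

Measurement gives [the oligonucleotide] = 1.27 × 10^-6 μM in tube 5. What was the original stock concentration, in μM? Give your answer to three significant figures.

8.00 μM

Step 1: 50-fold → factor 50
Step 2: 275 μL + 2150 μL = 2425 μL total → factor 2425/275 = 8.8182
Step 3: 0.35 mL brought to 2350 μL → factor 2.35/0.35 = 6.7143
Step 4: 35 μL + 2350 μL = 2385 μL total → factor 2385/35 = 68.143
Step 5: 0.45 mL + 13.6 mL = 14.05 mL total → factor 14.05/0.45 = 31.222
Overall dilution factor = 50 × 8.8182 × 6.7143 × 68.143 × 31.222 = 6.2984 × 10^6
Stock = 1.27 × 10^-6 μM × 6.2984 × 10^6 = 8.00 μM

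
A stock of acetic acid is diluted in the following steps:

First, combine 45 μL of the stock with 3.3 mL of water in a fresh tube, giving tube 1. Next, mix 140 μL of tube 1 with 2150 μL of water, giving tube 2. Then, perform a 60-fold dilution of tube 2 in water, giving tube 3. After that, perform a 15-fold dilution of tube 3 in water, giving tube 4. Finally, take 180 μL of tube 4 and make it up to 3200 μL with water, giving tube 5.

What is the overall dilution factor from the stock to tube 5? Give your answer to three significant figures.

Step 1: 45 μL + 3.3 mL = 3345 μL total → factor 3345/45 = 74.333
Step 2: 140 μL + 2150 μL = 2290 μL total → factor 2290/140 = 16.357
Step 3: 60-fold → factor 60
Step 4: 15-fold → factor 15
Step 5: 180 μL brought to 3200 μL → factor 3200/180 = 17.778
Overall dilution factor = 74.333 × 16.357 × 60 × 15 × 17.778 = 1.9454 × 10^7

1.95 × 10^7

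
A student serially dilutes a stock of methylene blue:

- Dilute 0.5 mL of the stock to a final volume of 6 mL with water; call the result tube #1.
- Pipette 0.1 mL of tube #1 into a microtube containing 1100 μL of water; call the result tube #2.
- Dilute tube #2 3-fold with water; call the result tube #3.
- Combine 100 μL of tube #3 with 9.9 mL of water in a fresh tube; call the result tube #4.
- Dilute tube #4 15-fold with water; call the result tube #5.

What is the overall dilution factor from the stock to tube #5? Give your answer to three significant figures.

6.48 × 10^5

Step 1: 0.5 mL brought to 6 mL → factor 6/0.5 = 12
Step 2: 0.1 mL + 1100 μL = 1.2 mL total → factor 1.2/0.1 = 12
Step 3: 3-fold → factor 3
Step 4: 100 μL + 9.9 mL = 10000 μL total → factor 10000/100 = 100
Step 5: 15-fold → factor 15
Overall dilution factor = 12 × 12 × 3 × 100 × 15 = 6.48 × 10^5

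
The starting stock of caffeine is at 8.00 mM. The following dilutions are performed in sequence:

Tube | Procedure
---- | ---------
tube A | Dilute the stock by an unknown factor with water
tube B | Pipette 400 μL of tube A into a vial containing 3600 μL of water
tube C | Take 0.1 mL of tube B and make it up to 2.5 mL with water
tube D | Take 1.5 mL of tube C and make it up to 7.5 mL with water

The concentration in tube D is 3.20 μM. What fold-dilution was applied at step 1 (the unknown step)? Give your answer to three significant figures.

2.00-fold

Step 1: unknown factor x
Step 2: 400 μL + 3600 μL = 4000 μL total → factor 4000/400 = 10
Step 3: 0.1 mL brought to 2.5 mL → factor 2.5/0.1 = 25
Step 4: 1.5 mL brought to 7.5 mL → factor 7.5/1.5 = 5
Product of known-step factors = 1250
Overall factor = 8.00 mM / (3.20 μM) = 2500
x = 2500 / 1250 = 2.00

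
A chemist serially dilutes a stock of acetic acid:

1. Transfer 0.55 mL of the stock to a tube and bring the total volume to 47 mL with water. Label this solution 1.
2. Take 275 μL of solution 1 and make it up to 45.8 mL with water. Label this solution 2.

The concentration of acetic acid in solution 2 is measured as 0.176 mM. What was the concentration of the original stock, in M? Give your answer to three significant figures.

Step 1: 0.55 mL brought to 47 mL → factor 47/0.55 = 85.455
Step 2: 275 μL brought to 45.8 mL → factor 45800/275 = 166.55
Overall dilution factor = 85.455 × 166.55 = 14232
Stock = 0.176 mM × 14232 = 2505 mM = 2.50 M

2.50 M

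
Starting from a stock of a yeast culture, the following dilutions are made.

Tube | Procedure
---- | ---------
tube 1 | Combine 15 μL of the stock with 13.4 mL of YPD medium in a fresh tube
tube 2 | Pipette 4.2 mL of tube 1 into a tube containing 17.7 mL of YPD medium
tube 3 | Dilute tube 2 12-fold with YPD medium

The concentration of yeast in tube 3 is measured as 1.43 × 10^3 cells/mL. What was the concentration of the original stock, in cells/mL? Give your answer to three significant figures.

Step 1: 15 μL + 13.4 mL = 13415 μL total → factor 13415/15 = 894.33
Step 2: 4.2 mL + 17.7 mL = 21.9 mL total → factor 21.9/4.2 = 5.2143
Step 3: 12-fold → factor 12
Overall dilution factor = 894.33 × 5.2143 × 12 = 55960
Stock = 1.43 × 10^3 cells/mL × 55960 = 8.00 × 10^7 cells/mL

8.00 × 10^7 cells/mL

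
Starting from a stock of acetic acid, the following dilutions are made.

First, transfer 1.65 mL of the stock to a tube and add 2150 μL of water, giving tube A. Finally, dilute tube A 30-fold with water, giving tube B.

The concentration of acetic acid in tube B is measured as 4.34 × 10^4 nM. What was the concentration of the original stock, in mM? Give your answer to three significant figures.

3.00 mM

Step 1: 1.65 mL + 2150 μL = 3.8 mL total → factor 3.8/1.65 = 2.303
Step 2: 30-fold → factor 30
Overall dilution factor = 2.303 × 30 = 69.091
Stock = 4.34 × 10^4 nM × 69.091 = 2.999 × 10^6 nM = 3.00 mM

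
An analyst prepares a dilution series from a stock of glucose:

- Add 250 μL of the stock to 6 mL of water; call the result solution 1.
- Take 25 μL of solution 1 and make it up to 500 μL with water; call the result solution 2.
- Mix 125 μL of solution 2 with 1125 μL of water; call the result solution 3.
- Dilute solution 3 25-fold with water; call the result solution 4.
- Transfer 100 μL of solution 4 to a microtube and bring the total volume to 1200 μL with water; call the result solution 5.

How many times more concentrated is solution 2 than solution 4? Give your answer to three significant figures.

Step 1: 250 μL + 6 mL = 6250 μL total → factor 6250/250 = 25
Step 2: 25 μL brought to 500 μL → factor 500/25 = 20
Step 3: 125 μL + 1125 μL = 1250 μL total → factor 1250/125 = 10
Step 4: 25-fold → factor 25
Dilution factor to solution 2 = 500; to solution 4 = 1.25 × 10^5
[solution 2]/[solution 4] = (factor to solution 4)/(factor to solution 2) = 1.25 × 10^5/500 = 250

250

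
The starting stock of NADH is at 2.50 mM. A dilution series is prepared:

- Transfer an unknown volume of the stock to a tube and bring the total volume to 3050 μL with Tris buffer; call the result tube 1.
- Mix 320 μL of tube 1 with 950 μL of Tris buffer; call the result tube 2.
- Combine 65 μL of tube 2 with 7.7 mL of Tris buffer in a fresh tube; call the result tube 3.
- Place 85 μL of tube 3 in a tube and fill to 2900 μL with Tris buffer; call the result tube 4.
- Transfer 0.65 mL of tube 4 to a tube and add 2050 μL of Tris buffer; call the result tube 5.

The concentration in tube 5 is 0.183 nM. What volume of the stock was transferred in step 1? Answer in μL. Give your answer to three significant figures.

15.0 μL

Step 1: v brought to 3050 μL → factor = 3050 μL/v
Step 2: 320 μL + 950 μL = 1270 μL total → factor 1270/320 = 3.9688
Step 3: 65 μL + 7.7 mL = 7765 μL total → factor 7765/65 = 119.46
Step 4: 85 μL brought to 2900 μL → factor 2900/85 = 34.118
Step 5: 0.65 mL + 2050 μL = 2.7 mL total → factor 2.7/0.65 = 4.1538
Product of known-step factors = 67191
Overall factor = 2.50 mM / (0.183 nM) = 1.3661 × 10^7
Step-1 factor = 1.3661 × 10^7 / 67191 = 203.32
v = 3050 μL / 203.32 = 15.0 μL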